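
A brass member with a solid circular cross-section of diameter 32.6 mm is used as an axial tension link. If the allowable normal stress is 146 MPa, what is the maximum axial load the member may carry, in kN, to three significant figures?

122 kN

A = 834.7 mm².
P_max = σ_allow · A = 146 · 834.7 = 121900 N = 121.9 kN.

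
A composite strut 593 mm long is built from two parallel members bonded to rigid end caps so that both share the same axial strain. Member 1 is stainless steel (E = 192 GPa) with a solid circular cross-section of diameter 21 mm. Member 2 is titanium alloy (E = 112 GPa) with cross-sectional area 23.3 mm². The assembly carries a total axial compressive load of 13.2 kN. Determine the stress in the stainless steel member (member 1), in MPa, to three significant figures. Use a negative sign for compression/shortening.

A_1 = 346.4 mm².
Equal strain + equilibrium ⇒ each member carries load in proportion to AE: A₁E₁ = 66500000 N, A₂E₂ = 2610000 N, ΣAE = 69110000 N.
σ₁ = P·E₁/ΣAE = -13200·192000/69110000 = -36.67 MPa.

-36.7 MPa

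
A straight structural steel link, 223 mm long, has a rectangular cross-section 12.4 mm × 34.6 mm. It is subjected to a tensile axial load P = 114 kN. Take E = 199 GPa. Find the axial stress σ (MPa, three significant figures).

266 MPa

A = 429 mm².
σ = N/A = 114000/429 = 265.7 MPa.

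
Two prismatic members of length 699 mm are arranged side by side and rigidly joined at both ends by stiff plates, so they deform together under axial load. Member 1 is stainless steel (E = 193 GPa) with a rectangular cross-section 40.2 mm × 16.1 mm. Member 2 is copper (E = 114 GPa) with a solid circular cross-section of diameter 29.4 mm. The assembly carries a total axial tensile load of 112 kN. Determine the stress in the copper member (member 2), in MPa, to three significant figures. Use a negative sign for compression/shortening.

63.1 MPa

A_1 = 647.2 mm².
A_2 = 678.9 mm².
Equal strain + equilibrium ⇒ each member carries load in proportion to AE: A₁E₁ = 124900000 N, A₂E₂ = 77390000 N, ΣAE = 202300000 N.
σ₂ = P·E₂/ΣAE = 112000·114000/202300000 = 63.11 MPa.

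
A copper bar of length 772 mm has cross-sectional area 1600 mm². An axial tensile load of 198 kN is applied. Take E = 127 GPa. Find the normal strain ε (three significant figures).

9.74e-04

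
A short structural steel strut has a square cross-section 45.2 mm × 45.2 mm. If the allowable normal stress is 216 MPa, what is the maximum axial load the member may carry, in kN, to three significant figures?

441 kN

A = 2043 mm².
P_max = σ_allow · A = 216 · 2043 = 441300 N = 441.3 kN.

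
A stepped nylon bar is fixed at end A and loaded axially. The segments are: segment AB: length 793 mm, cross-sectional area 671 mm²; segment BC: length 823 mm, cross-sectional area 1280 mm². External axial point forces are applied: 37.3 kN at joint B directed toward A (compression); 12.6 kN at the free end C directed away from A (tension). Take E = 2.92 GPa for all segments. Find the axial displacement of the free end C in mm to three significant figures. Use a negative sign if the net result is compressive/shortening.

-7.22 mm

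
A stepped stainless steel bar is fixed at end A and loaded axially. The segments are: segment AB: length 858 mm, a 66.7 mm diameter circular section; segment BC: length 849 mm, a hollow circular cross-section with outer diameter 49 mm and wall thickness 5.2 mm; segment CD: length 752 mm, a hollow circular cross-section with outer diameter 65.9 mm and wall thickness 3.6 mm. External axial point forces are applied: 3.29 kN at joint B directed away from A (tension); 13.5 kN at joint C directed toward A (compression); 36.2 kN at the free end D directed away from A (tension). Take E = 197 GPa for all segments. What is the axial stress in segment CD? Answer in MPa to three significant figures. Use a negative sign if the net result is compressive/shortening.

Internal axial forces (sectioning from the free end, tension +): N_CD = 36.2 kN, N_BC = 22.7 kN, N_AB = 25.99 kN.
A_CD = 704.6 mm².
σ_CD = N_CD/A_CD = 36200/704.6 = 51.38 MPa.

51.4 MPa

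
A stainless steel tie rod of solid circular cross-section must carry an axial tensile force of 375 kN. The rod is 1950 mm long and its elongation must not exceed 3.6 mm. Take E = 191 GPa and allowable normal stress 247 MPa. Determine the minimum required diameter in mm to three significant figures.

Required area A ≥ P/σ_allow = 375000/247 = 1518 mm².
For a solid circular section, d ≥ √(4A/π) = 43.97 mm.
Elongation limit: A ≥ PL/(Eδ_allow) = 375000·1950/(191000·3.6) = 1063 mm² ⇒ d ≥ 36.8 mm.
The stress limit governs.

44.0 mm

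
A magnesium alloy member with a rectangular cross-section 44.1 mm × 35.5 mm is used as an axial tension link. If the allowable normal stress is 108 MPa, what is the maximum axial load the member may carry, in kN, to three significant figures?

169 kN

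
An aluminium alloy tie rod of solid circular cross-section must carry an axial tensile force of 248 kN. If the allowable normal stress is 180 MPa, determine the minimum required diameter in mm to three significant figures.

41.9 mm

Required area A ≥ P/σ_allow = 248000/180 = 1378 mm².
For a solid circular section, d ≥ √(4A/π) = 41.88 mm.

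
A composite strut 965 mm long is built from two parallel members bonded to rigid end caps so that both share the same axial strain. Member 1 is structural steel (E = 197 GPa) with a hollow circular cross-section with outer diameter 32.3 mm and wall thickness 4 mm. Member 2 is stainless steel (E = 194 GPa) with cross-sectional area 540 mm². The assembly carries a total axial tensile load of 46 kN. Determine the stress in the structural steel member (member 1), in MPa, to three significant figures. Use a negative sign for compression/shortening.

51.8 MPa

A_1 = 355.6 mm².
Equal strain + equilibrium ⇒ each member carries load in proportion to AE: A₁E₁ = 70060000 N, A₂E₂ = 104800000 N, ΣAE = 174800000 N.
σ₁ = P·E₁/ΣAE = 46000·197000/174800000 = 51.84 MPa.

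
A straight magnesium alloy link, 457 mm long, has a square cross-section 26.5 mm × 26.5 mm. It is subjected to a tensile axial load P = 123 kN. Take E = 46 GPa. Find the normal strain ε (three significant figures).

0.00381

A = 702.2 mm².
σ = N/A = 175.2 MPa; ε = σ/E = 175.2/46000 = 3.808e-03.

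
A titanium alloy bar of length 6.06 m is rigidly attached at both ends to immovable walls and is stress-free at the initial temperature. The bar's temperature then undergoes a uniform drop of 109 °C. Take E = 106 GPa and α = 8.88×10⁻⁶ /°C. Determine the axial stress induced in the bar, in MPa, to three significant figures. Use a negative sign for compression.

103 MPa

Free thermal expansion αLΔT = 8.88e-6 · 6060 · -109 = -5.866 mm.
The walls impose strain ε = −(-5.866)/6060 = 9.6792e-04; σ = Eε = 106000 · 9.6792e-04 = 102.6 MPa.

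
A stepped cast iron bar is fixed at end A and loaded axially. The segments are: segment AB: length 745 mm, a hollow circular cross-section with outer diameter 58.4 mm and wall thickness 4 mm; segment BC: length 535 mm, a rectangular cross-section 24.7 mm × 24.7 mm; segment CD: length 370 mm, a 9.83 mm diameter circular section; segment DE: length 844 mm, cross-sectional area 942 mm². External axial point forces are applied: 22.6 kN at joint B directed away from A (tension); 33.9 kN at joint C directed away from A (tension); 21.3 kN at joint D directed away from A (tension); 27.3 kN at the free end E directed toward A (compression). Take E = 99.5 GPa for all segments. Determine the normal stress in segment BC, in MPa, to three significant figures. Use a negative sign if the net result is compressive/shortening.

Internal axial forces (sectioning from the free end, tension +): N_DE = -27.3 kN, N_CD = -6 kN, N_BC = 27.9 kN, N_AB = 50.5 kN.
A_BC = 610.1 mm².
σ_BC = N_BC/A_BC = 27900/610.1 = 45.73 MPa.

45.7 MPa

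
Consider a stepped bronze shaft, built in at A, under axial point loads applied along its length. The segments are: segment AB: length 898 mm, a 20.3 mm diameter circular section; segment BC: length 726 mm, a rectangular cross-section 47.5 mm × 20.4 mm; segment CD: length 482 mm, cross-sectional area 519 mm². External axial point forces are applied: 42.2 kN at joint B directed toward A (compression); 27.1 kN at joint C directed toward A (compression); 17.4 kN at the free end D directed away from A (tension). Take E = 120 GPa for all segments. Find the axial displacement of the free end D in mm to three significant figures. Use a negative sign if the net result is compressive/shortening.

-1.13 mm

Internal axial forces (sectioning from the free end, tension +): N_CD = 17.4 kN, N_BC = -9.7 kN, N_AB = -51.9 kN.
A_AB = 323.7 mm².
A_BC = 969 mm².
δ_AB = -51900·898/(323.7·120000) = -1.2 mm
δ_BC = -9700·726/(969·120000) = -0.06056 mm
δ_CD = 17400·482/(519·120000) = 0.1347 mm
δ = Σδ_i = -1.126 mm.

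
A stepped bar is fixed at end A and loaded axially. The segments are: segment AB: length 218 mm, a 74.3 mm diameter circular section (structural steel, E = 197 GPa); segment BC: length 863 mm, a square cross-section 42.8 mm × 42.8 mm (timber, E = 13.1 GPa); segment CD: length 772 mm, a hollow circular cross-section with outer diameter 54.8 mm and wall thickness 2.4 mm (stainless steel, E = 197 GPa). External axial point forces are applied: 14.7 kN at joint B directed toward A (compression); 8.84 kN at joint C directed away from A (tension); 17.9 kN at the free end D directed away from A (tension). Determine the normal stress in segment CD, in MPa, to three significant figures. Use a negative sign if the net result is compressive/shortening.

45.3 MPa

Internal axial forces (sectioning from the free end, tension +): N_CD = 17.9 kN, N_BC = 26.74 kN, N_AB = 12.04 kN.
A_CD = 395.1 mm².
σ_CD = N_CD/A_CD = 17900/395.1 = 45.31 MPa.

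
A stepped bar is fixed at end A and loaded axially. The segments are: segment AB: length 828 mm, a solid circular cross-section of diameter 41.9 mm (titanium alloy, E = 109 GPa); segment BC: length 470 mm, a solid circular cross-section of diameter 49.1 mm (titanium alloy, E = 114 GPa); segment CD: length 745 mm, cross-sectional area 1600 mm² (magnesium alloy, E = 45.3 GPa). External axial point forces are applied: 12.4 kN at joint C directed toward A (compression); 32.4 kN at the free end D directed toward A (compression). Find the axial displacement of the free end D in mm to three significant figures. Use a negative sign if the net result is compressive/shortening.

-0.677 mm

Internal axial forces (sectioning from the free end, tension +): N_CD = -32.4 kN, N_BC = -44.8 kN, N_AB = -44.8 kN.
A_AB = 1379 mm².
A_BC = 1893 mm².
δ_AB = -44800·828/(1379·109000) = -0.2468 mm
δ_BC = -44800·470/(1893·114000) = -0.09755 mm
δ_CD = -32400·745/(1600·45300) = -0.333 mm
δ = Σδ_i = -0.6774 mm.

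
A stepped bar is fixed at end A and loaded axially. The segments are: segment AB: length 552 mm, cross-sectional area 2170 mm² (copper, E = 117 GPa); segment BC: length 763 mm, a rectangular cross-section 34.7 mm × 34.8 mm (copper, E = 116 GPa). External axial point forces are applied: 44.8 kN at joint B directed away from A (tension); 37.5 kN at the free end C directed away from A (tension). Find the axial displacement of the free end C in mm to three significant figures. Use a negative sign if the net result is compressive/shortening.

Internal axial forces (sectioning from the free end, tension +): N_BC = 37.5 kN, N_AB = 82.3 kN.
A_BC = 1208 mm².
δ_AB = 82300·552/(2170·117000) = 0.1789 mm
δ_BC = 37500·763/(1208·116000) = 0.2043 mm
δ = Σδ_i = 0.3832 mm.

0.383 mm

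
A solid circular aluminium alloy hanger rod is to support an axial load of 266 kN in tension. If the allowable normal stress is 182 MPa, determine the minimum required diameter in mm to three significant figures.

43.1 mm

Required area A ≥ P/σ_allow = 266000/182 = 1462 mm².
For a solid circular section, d ≥ √(4A/π) = 43.14 mm.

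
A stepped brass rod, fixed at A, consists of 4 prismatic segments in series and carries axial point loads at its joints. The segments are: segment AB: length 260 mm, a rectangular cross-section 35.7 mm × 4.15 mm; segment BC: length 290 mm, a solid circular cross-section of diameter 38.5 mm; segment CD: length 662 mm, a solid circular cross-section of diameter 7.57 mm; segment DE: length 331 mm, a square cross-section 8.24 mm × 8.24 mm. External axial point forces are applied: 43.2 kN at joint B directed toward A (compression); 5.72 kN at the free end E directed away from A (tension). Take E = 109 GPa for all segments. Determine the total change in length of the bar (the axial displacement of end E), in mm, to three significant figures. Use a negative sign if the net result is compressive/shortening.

Internal axial forces (sectioning from the free end, tension +): N_DE = 5.72 kN, N_CD = 5.72 kN, N_BC = 5.72 kN, N_AB = -37.48 kN.
A_AB = 148.2 mm².
A_BC = 1164 mm².
A_CD = 45.01 mm².
A_DE = 67.9 mm².
δ_AB = -37480·260/(148.2·109000) = -0.6034 mm
δ_BC = 5720·290/(1164·109000) = 0.01307 mm
δ_CD = 5720·662/(45.01·109000) = 0.7719 mm
δ_DE = 5720·331/(67.9·109000) = 0.2558 mm
δ = Σδ_i = 0.4373 mm.

0.437 mm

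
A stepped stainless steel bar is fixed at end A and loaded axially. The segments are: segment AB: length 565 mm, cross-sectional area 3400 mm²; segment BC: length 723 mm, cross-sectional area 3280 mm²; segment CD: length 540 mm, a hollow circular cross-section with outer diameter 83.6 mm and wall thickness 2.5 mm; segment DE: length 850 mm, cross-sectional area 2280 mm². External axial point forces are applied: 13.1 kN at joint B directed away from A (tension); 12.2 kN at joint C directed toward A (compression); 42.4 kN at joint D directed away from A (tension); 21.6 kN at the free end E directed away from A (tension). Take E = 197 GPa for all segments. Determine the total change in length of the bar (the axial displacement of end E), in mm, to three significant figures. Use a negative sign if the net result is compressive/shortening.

0.429 mm

Internal axial forces (sectioning from the free end, tension +): N_DE = 21.6 kN, N_CD = 64 kN, N_BC = 51.8 kN, N_AB = 64.9 kN.
A_CD = 637 mm².
δ_AB = 64900·565/(3400·197000) = 0.05475 mm
δ_BC = 51800·723/(3280·197000) = 0.05796 mm
δ_CD = 64000·540/(637·197000) = 0.2754 mm
δ_DE = 21600·850/(2280·197000) = 0.04088 mm
δ = Σδ_i = 0.429 mm.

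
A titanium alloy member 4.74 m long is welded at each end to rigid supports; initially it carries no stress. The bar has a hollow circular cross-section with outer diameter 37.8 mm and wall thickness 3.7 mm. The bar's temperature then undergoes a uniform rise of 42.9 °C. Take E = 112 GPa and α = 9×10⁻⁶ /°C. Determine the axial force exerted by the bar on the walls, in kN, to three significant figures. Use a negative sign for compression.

Free thermal expansion αLΔT = 9e-6 · 4740 · 42.9 = 1.83 mm.
The walls impose strain ε = −(1.83)/4740 = -3.8610e-04; σ = Eε = 112000 · -3.8610e-04 = -43.24 MPa.
Wall reaction R = σ·A = -43.24·396.4 = -17140 N = -17.14 kN.

-17.1 kN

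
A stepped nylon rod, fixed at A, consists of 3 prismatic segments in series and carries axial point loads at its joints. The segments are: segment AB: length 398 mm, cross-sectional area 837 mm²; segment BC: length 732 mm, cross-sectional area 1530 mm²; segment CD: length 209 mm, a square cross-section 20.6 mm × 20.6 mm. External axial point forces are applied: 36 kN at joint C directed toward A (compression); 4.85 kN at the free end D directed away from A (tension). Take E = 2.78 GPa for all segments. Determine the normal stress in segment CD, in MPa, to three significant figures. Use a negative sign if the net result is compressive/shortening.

11.4 MPa

Internal axial forces (sectioning from the free end, tension +): N_CD = 4.85 kN, N_BC = -31.15 kN, N_AB = -31.15 kN.
A_CD = 424.4 mm².
σ_CD = N_CD/A_CD = 4850/424.4 = 11.43 MPa.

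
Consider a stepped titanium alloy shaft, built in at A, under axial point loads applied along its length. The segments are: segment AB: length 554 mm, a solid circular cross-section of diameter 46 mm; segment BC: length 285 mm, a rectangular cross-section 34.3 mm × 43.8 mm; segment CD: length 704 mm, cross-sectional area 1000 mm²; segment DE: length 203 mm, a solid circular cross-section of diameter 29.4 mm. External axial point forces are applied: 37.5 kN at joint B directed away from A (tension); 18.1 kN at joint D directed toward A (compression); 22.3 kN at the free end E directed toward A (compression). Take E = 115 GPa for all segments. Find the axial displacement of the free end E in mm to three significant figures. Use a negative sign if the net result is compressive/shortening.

Internal axial forces (sectioning from the free end, tension +): N_DE = -22.3 kN, N_CD = -40.4 kN, N_BC = -40.4 kN, N_AB = -2.9 kN.
A_AB = 1662 mm².
A_BC = 1502 mm².
A_DE = 678.9 mm².
δ_AB = -2900·554/(1662·115000) = -0.008406 mm
δ_BC = -40400·285/(1502·115000) = -0.06664 mm
δ_CD = -40400·704/(1000·115000) = -0.2473 mm
δ_DE = -22300·203/(678.9·115000) = -0.05799 mm
δ = Σδ_i = -0.3804 mm.

-0.380 mm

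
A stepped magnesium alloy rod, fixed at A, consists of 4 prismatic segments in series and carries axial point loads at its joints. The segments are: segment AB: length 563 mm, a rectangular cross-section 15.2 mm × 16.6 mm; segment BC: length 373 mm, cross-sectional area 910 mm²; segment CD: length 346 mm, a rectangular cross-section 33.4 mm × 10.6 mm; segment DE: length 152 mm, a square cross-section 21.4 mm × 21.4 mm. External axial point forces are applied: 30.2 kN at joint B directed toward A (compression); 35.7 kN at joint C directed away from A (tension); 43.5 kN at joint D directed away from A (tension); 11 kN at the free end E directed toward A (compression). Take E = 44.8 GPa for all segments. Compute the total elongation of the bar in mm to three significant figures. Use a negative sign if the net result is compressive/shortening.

3.14 mm

Internal axial forces (sectioning from the free end, tension +): N_DE = -11 kN, N_CD = 32.5 kN, N_BC = 68.2 kN, N_AB = 38 kN.
A_AB = 252.3 mm².
A_CD = 354 mm².
A_DE = 458 mm².
δ_AB = 38000·563/(252.3·44800) = 1.893 mm
δ_BC = 68200·373/(910·44800) = 0.624 mm
δ_CD = 32500·346/(354·44800) = 0.709 mm
δ_DE = -11000·152/(458·44800) = -0.08149 mm
δ = Σδ_i = 3.144 mm.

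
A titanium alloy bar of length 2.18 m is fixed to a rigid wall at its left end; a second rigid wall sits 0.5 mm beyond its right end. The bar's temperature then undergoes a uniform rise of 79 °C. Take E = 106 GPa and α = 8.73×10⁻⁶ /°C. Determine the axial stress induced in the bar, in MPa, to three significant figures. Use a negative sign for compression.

Free thermal expansion αLΔT = 8.73e-6 · 2180 · 79 = 1.503 mm.
The walls engage after the gap closes; constrained expansion = 1.503 − 0.5 = 1.003 mm.
The walls impose strain ε = −(1.003)/2180 = -4.6031e-04; σ = Eε = 106000 · -4.6031e-04 = -48.79 MPa.

-48.8 MPa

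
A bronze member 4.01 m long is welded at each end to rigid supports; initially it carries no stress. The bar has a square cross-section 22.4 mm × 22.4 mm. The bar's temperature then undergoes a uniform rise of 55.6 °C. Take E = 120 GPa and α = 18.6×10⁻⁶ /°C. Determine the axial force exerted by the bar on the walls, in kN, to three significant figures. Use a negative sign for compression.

Free thermal expansion αLΔT = 18.6e-6 · 4010 · 55.6 = 4.147 mm.
The walls impose strain ε = −(4.147)/4010 = -1.0342e-03; σ = Eε = 120000 · -1.0342e-03 = -124.1 MPa.
Wall reaction R = σ·A = -124.1·501.8 = -62270 N = -62.27 kN.

-62.3 kN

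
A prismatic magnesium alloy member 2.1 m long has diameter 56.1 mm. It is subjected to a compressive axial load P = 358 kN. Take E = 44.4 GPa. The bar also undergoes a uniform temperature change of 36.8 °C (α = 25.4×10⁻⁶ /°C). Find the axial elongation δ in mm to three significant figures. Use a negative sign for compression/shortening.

A = 2472 mm².
δ_mech = NL/(AE) = -358000·2100/(2472·44400) = -6.85 mm.
δ_thermal = αLΔT = 25.4e-6·2100·36.8 = 1.963 mm.
δ = δ_mech + δ_thermal = -4.887 mm.

-4.89 mm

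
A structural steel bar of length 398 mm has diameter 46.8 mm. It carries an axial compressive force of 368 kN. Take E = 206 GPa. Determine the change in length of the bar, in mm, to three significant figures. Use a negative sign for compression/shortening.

A = 1720 mm².
δ_mech = NL/(AE) = -368000·398/(1720·206000) = -0.4133 mm.

-0.413 mm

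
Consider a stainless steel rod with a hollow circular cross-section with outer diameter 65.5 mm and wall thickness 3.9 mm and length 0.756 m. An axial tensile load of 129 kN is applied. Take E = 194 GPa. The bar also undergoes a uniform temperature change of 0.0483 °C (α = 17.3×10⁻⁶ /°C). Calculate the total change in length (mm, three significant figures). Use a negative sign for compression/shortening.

A = 754.7 mm².
δ_mech = NL/(AE) = 129000·756/(754.7·194000) = 0.6661 mm.
δ_thermal = αLΔT = 17.3e-6·756·0.0483 = 0.0006317 mm.
δ = δ_mech + δ_thermal = 0.6667 mm.

0.667 mm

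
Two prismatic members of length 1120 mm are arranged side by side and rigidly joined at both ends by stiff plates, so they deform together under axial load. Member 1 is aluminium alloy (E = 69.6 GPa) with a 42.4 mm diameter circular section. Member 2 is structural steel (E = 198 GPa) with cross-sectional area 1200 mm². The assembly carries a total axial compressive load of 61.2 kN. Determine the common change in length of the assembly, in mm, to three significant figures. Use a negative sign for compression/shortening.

-0.204 mm

A_1 = 1412 mm².
Equal strain + equilibrium ⇒ each member carries load in proportion to AE: A₁E₁ = 98270000 N, A₂E₂ = 237600000 N, ΣAE = 335900000 N.
δ = PL/ΣAE = -61200·1120/335900000 = -0.2041 mm.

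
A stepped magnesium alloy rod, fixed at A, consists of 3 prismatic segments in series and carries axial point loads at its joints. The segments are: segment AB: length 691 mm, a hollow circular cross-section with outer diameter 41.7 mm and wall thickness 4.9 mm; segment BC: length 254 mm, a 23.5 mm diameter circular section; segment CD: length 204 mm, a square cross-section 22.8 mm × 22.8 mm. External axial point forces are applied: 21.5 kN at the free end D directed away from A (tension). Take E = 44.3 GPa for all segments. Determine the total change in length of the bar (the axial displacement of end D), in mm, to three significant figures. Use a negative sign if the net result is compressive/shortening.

1.07 mm

Internal axial forces (sectioning from the free end, tension +): N_CD = 21.5 kN, N_BC = 21.5 kN, N_AB = 21.5 kN.
A_AB = 566.5 mm².
A_BC = 433.7 mm².
A_CD = 519.8 mm².
δ_AB = 21500·691/(566.5·44300) = 0.592 mm
δ_BC = 21500·254/(433.7·44300) = 0.2842 mm
δ_CD = 21500·204/(519.8·44300) = 0.1905 mm
δ = Σδ_i = 1.067 mm.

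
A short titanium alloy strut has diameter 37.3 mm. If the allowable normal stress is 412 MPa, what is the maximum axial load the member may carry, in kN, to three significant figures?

A = 1093 mm².
P_max = σ_allow · A = 412 · 1093 = 450200 N = 450.2 kN.

450 kN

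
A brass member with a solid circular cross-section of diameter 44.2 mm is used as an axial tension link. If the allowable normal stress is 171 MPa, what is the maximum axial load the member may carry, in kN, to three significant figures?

A = 1534 mm².
P_max = σ_allow · A = 171 · 1534 = 262400 N = 262.4 kN.

262 kN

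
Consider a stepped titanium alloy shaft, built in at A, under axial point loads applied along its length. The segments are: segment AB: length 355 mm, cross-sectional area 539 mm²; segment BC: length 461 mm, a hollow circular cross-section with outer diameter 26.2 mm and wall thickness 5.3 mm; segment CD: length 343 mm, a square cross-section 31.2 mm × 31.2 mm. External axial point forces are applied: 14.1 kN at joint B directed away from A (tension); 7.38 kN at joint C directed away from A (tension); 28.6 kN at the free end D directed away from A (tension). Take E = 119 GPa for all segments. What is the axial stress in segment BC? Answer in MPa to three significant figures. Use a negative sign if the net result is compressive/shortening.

103 MPa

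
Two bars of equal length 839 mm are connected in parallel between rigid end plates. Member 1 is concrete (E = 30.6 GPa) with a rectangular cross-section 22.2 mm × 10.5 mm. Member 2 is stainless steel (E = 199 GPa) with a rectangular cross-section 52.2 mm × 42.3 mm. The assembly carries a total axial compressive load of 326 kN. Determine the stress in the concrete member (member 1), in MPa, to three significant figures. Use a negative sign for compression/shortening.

A_1 = 233.1 mm².
A_2 = 2208 mm².
Equal strain + equilibrium ⇒ each member carries load in proportion to AE: A₁E₁ = 7133000 N, A₂E₂ = 439400000 N, ΣAE = 446500000 N.
σ₁ = P·E₁/ΣAE = -326000·30600/446500000 = -22.34 MPa.

-22.3 MPa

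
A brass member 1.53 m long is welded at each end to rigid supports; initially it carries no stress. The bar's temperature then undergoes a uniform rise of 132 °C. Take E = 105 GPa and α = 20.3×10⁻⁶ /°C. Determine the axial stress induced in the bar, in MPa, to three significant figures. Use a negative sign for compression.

-281 MPa

Free thermal expansion αLΔT = 20.3e-6 · 1530 · 132 = 4.1 mm.
The walls impose strain ε = −(4.1)/1530 = -2.6796e-03; σ = Eε = 105000 · -2.6796e-03 = -281.4 MPa.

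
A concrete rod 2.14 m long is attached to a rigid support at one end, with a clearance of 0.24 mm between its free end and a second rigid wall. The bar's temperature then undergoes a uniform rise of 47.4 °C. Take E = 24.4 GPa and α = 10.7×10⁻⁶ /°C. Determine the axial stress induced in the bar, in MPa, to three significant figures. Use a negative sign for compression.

Free thermal expansion αLΔT = 10.7e-6 · 2140 · 47.4 = 1.085 mm.
The walls engage after the gap closes; constrained expansion = 1.085 − 0.24 = 0.8454 mm.
The walls impose strain ε = −(0.8454)/2140 = -3.9503e-04; σ = Eε = 24400 · -3.9503e-04 = -9.639 MPa.

-9.64 MPa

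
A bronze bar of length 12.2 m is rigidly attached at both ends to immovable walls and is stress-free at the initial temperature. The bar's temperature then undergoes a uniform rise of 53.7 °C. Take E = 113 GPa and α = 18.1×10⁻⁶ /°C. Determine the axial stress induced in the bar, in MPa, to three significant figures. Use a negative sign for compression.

-110 MPa

Free thermal expansion αLΔT = 18.1e-6 · 12200 · 53.7 = 11.86 mm.
The walls impose strain ε = −(11.86)/12200 = -9.7197e-04; σ = Eε = 113000 · -9.7197e-04 = -109.8 MPa.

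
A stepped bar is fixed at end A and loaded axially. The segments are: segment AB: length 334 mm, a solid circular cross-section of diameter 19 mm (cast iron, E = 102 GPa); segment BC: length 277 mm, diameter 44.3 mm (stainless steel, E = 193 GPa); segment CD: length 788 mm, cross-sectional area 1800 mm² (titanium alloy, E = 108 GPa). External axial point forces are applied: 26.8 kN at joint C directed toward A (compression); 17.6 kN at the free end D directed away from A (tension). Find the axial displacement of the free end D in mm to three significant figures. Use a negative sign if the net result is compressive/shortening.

Internal axial forces (sectioning from the free end, tension +): N_CD = 17.6 kN, N_BC = -9.2 kN, N_AB = -9.2 kN.
A_AB = 283.5 mm².
A_BC = 1541 mm².
δ_AB = -9200·334/(283.5·102000) = -0.1063 mm
δ_BC = -9200·277/(1541·193000) = -0.008567 mm
δ_CD = 17600·788/(1800·108000) = 0.07134 mm
δ = Σδ_i = -0.04348 mm.

-0.0435 mm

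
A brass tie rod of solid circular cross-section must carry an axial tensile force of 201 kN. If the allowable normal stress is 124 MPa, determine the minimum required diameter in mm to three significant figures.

45.4 mm

Required area A ≥ P/σ_allow = 201000/124 = 1621 mm².
For a solid circular section, d ≥ √(4A/π) = 45.43 mm.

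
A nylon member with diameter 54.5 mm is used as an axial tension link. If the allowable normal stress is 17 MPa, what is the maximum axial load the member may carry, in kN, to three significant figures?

39.7 kN

A = 2333 mm².
P_max = σ_allow · A = 17 · 2333 = 39660 N = 39.66 kN.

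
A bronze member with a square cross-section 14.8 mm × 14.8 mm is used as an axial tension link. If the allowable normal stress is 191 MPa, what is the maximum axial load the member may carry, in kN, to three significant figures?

41.8 kN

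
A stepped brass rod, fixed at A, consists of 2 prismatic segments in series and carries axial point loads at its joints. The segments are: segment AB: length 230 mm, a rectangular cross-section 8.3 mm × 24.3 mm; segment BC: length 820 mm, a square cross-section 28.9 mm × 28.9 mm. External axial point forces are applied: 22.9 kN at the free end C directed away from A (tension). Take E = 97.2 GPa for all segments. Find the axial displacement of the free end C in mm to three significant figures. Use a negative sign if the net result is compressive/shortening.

Internal axial forces (sectioning from the free end, tension +): N_BC = 22.9 kN, N_AB = 22.9 kN.
A_AB = 201.7 mm².
A_BC = 835.2 mm².
δ_AB = 22900·230/(201.7·97200) = 0.2687 mm
δ_BC = 22900·820/(835.2·97200) = 0.2313 mm
δ = Σδ_i = 0.5 mm.

0.500 mm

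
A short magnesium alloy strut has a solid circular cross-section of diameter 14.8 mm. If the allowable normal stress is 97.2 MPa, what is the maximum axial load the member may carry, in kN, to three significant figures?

16.7 kN

A = 172 mm².
P_max = σ_allow · A = 97.2 · 172 = 16720 N = 16.72 kN.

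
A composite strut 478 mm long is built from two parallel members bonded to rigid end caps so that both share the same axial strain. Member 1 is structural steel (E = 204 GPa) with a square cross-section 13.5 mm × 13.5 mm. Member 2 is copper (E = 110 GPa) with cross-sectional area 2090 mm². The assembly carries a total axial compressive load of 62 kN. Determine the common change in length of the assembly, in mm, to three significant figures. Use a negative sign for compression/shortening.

A_1 = 182.2 mm².
Equal strain + equilibrium ⇒ each member carries load in proportion to AE: A₁E₁ = 37180000 N, A₂E₂ = 229900000 N, ΣAE = 267100000 N.
δ = PL/ΣAE = -62000·478/267100000 = -0.111 mm.

-0.111 mm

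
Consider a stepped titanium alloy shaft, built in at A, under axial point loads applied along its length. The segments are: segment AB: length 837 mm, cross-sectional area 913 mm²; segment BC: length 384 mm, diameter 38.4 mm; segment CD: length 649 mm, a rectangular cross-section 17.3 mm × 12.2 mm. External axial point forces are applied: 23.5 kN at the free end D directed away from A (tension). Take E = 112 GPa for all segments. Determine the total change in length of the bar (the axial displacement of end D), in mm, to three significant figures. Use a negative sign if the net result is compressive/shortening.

0.907 mm

Internal axial forces (sectioning from the free end, tension +): N_CD = 23.5 kN, N_BC = 23.5 kN, N_AB = 23.5 kN.
A_BC = 1158 mm².
A_CD = 211.1 mm².
δ_AB = 23500·837/(913·112000) = 0.1924 mm
δ_BC = 23500·384/(1158·112000) = 0.06957 mm
δ_CD = 23500·649/(211.1·112000) = 0.6452 mm
δ = Σδ_i = 0.9071 mm.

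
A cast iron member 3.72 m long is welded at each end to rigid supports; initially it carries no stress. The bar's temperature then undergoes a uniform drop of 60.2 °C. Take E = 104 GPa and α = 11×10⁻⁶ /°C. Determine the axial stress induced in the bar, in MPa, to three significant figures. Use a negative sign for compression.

Free thermal expansion αLΔT = 11e-6 · 3720 · -60.2 = -2.463 mm.
The walls impose strain ε = −(-2.463)/3720 = 6.6220e-04; σ = Eε = 104000 · 6.6220e-04 = 68.87 MPa.

68.9 MPa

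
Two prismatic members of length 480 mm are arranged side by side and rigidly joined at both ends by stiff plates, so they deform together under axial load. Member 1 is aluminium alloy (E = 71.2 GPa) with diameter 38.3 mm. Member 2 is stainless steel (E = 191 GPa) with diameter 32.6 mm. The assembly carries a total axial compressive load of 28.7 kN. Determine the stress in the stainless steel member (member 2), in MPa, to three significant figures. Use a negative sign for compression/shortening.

-22.7 MPa

A_1 = 1152 mm².
A_2 = 834.7 mm².
Equal strain + equilibrium ⇒ each member carries load in proportion to AE: A₁E₁ = 82030000 N, A₂E₂ = 159400000 N, ΣAE = 241500000 N.
σ₂ = P·E₂/ΣAE = -28700·191000/241500000 = -22.7 MPa.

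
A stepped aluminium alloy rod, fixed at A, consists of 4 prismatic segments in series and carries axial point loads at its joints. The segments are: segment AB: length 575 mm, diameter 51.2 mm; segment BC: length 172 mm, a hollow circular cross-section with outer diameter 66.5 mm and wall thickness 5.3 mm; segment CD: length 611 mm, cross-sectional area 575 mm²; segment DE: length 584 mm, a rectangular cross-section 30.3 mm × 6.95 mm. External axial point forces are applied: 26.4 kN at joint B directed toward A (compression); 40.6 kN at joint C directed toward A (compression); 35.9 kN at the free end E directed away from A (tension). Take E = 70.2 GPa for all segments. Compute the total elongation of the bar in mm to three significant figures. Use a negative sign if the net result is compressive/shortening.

1.83 mm

Internal axial forces (sectioning from the free end, tension +): N_DE = 35.9 kN, N_CD = 35.9 kN, N_BC = -4.7 kN, N_AB = -31.1 kN.
A_AB = 2059 mm².
A_BC = 1019 mm².
A_DE = 210.6 mm².
δ_AB = -31100·575/(2059·70200) = -0.1237 mm
δ_BC = -4700·172/(1019·70200) = -0.0113 mm
δ_CD = 35900·611/(575·70200) = 0.5434 mm
δ_DE = 35900·584/(210.6·70200) = 1.418 mm
δ = Σδ_i = 1.827 mm.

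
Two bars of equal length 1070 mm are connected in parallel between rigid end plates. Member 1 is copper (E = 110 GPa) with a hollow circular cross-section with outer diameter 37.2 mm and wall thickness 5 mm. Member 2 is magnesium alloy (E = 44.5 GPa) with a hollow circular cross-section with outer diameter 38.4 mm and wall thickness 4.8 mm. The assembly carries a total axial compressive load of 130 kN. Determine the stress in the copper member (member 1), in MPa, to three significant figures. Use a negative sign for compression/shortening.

-183 MPa

A_1 = 505.8 mm².
A_2 = 506.7 mm².
Equal strain + equilibrium ⇒ each member carries load in proportion to AE: A₁E₁ = 55640000 N, A₂E₂ = 22550000 N, ΣAE = 78180000 N.
σ₁ = P·E₁/ΣAE = -130000·110000/78180000 = -182.9 MPa.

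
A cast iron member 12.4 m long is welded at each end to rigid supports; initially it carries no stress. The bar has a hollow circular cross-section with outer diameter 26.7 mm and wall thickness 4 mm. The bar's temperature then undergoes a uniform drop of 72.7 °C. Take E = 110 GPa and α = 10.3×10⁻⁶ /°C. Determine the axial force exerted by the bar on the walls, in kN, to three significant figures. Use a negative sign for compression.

23.5 kN

Free thermal expansion αLΔT = 10.3e-6 · 12400 · -72.7 = -9.285 mm.
The walls impose strain ε = −(-9.285)/12400 = 7.4881e-04; σ = Eε = 110000 · 7.4881e-04 = 82.37 MPa.
Wall reaction R = σ·A = 82.37·285.3 = 23500 N = 23.5 kN.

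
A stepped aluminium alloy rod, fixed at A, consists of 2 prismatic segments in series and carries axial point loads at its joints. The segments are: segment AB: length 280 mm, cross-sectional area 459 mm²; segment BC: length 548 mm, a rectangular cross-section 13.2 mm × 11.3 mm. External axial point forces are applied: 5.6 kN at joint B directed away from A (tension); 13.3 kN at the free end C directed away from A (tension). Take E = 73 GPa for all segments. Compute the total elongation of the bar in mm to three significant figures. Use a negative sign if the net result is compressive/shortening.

Internal axial forces (sectioning from the free end, tension +): N_BC = 13.3 kN, N_AB = 18.9 kN.
A_BC = 149.2 mm².
δ_AB = 18900·280/(459·73000) = 0.1579 mm
δ_BC = 13300·548/(149.2·73000) = 0.6694 mm
δ = Σδ_i = 0.8273 mm.

0.827 mm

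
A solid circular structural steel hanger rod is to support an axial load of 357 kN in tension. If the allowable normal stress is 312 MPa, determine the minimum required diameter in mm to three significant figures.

Required area A ≥ P/σ_allow = 357000/312 = 1144 mm².
For a solid circular section, d ≥ √(4A/π) = 38.17 mm.

38.2 mm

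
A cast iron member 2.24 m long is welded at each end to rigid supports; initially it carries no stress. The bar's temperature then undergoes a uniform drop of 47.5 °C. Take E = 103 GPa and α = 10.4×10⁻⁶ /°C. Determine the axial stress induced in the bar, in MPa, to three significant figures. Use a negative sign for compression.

50.9 MPa

Free thermal expansion αLΔT = 10.4e-6 · 2240 · -47.5 = -1.107 mm.
The walls impose strain ε = −(-1.107)/2240 = 4.9400e-04; σ = Eε = 103000 · 4.9400e-04 = 50.88 MPa.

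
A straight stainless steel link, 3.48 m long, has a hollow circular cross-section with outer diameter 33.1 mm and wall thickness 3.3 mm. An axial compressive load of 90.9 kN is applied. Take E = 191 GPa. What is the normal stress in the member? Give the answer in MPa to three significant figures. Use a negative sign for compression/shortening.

A = 308.9 mm².
σ = N/A = -90900/308.9 = -294.2 MPa.

-294 MPa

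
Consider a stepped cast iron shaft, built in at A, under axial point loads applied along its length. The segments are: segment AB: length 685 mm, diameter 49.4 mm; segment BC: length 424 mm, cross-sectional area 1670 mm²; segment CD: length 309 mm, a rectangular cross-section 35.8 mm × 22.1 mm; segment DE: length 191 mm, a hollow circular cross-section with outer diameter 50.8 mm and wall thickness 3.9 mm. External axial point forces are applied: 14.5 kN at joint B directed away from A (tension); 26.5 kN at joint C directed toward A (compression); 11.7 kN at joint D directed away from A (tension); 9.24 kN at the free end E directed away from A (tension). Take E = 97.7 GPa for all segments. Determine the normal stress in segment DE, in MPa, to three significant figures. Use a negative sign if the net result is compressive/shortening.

16.1 MPa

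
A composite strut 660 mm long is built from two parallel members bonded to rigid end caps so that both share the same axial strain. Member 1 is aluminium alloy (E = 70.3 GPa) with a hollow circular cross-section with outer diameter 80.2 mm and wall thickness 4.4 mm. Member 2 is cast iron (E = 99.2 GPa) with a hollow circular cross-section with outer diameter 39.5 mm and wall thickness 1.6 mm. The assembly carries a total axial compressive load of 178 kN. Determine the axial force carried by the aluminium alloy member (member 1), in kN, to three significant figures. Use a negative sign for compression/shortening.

A_1 = 1048 mm².
A_2 = 190.5 mm².
Equal strain + equilibrium ⇒ each member carries load in proportion to AE: A₁E₁ = 73660000 N, A₂E₂ = 18900000 N, ΣAE = 92560000 N.
F₁ = P·A₁E₁/ΣAE = -178000·73660000/92560000 = -141700 N.

-142 kN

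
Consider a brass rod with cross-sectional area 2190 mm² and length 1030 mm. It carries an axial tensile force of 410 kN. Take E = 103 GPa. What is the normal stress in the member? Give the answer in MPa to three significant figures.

σ = N/A = 410000/2190 = 187.2 MPa.

187 MPa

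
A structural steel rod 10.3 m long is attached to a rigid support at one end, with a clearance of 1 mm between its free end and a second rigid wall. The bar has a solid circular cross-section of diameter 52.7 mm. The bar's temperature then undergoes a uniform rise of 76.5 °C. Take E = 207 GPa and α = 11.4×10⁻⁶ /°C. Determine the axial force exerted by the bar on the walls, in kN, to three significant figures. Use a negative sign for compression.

-350 kN

Free thermal expansion αLΔT = 11.4e-6 · 10300 · 76.5 = 8.983 mm.
The walls engage after the gap closes; constrained expansion = 8.983 − 1 = 7.983 mm.
The walls impose strain ε = −(7.983)/10300 = -7.7501e-04; σ = Eε = 207000 · -7.7501e-04 = -160.4 MPa.
Wall reaction R = σ·A = -160.4·2181 = -349900 N = -349.9 kN.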